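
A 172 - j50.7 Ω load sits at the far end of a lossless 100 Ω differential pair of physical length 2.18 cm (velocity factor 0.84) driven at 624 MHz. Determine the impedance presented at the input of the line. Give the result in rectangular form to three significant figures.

λ = v/f = 0.84·c / 624 MHz = 0.404 m
βl = 2π·l/λ = 2π × 0.054 = 19.4°
tan(βl) = tan(19.4°) = 0.353
Z_in = Z_0·(Z_L + jZ_0·tanβl)/(Z_0 + jZ_L·tanβl)
     = 100·(172 − j15.4)/(118 + j60.7)

Z_in ≈ 110 − j69.7 Ω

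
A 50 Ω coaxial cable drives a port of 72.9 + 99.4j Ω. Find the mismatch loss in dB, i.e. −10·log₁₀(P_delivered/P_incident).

mismatch loss ≈ 2.34 dB

Γ = (22.9 + j99.4)/(122.9 + j99.4), |Γ| = 0.645
|Γ|² = 0.416, so P_del/P_inc = 1 − |Γ|² = 0.584
ML = −10·log₁₀(1 − |Γ|²)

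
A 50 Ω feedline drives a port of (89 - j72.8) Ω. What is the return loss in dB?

Γ = (39 − j72.8)/(139 − j72.8), |Γ| = 0.526
RL = −20·log₁₀|Γ| = −20·log₁₀(0.526)

RL ≈ 5.57 dB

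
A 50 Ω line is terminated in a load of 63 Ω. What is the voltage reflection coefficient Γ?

Γ = 0.115

Γ = (Z_L − Z_0)/(Z_L + Z_0) = (63 − 50)/(63 + 50) = 13/113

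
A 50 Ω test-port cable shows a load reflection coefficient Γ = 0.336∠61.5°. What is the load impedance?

Z_L ≈ 56 + j37.3 Ω

Z_L = Z_0·(1 + Γ)/(1 − Γ) = 50·(1.16 + j0.295)/(0.84 − j0.295)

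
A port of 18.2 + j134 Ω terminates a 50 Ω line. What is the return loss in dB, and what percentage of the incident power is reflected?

Γ = (-31.8 + j134)/(68.2 + j134), |Γ| = 0.916
RL = −20·log₁₀(0.916) = 0.762 dB
P_refl/P_inc = |Γ|² = 0.839

RL ≈ 0.762 dB; 83.9% of incident power reflected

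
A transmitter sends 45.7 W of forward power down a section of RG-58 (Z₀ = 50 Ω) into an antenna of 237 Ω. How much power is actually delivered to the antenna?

Γ = (237 − 50)/(237 + 50) = 0.652
|Γ|² = 0.425
P_refl = |Γ|²·P_inc = 19.4 W, P_del = (1 − |Γ|²)·P_inc = 26.3 W

P_delivered ≈ 26.3 W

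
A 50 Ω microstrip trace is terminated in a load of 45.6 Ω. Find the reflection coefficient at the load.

Γ = -0.046

Γ = (Z_L − Z_0)/(Z_L + Z_0) = (45.6 − 50)/(45.6 + 50) = -4.4/95.6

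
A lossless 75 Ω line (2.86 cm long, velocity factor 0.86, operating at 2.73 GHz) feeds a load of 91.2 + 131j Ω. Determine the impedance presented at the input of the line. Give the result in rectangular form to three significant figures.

Z_in ≈ 17.4 − j4.22 Ω

λ = v/f = 0.86·c / 2.73 GHz = 0.0945 m
βl = 2π·l/λ = 2π × 0.303 = 109°
tan(βl) = tan(109°) = -2.91
Z_in = Z_0·(Z_L + jZ_0·tanβl)/(Z_0 + jZ_L·tanβl)
     = 75·(91.2 − j87.5)/(457 − j266)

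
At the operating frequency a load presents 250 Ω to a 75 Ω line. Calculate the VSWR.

For a purely resistive load, VSWR = R_L/Z_0 or Z_0/R_L (whichever > 1) = 250/75

VSWR ≈ 3.33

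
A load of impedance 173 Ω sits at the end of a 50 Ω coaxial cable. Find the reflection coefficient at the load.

Γ = (Z_L − Z_0)/(Z_L + Z_0) = (173 − 50)/(173 + 50) = 123/223

Γ = 0.552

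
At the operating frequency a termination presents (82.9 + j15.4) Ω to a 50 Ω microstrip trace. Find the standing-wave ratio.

VSWR ≈ 1.75

Γ = (Z_L − Z_0)/(Z_L + Z_0) = (32.9 + j15.4)/(132.9 + j15.4)
|Γ| = 36.3/134 = 0.272
VSWR = (1 + |Γ|)/(1 − |Γ|) = 1.27/0.728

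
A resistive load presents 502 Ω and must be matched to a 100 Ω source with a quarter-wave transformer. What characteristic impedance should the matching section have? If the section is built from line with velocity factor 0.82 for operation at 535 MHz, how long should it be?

Z_qwt ≈ 224 Ω; length ≈ 11.5 cm

Z_qwt = √(Z_0·R_L) = √(100 × 502) = √50200
λ = 0.82·c/f = 0.46 m, so l = λ/4 = 0.115 m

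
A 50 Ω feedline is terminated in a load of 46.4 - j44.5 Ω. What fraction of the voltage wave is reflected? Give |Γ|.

Γ = (Z_L − Z_0)/(Z_L + Z_0) = (-3.6 − j44.5)/(96.4 − j44.5)
|Γ| = 44.6/106

|Γ| ≈ 0.42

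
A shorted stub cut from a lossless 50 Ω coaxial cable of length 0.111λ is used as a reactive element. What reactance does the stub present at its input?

βl = 2π × 0.111 = 40°
tan(βl) = 0.838
For a shorted stub, Z_in = jZ_0·tan(βl)

X_in ≈ 41.9 Ω (inductive)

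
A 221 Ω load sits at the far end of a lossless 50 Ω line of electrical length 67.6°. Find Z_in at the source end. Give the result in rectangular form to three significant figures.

Z_in ≈ 13.1 − j19.4 Ω

tan(βl) = tan(67.6°) = 2.43
Z_in = Z_0·(Z_L + jZ_0·tanβl)/(Z_0 + jZ_L·tanβl)
     = 50·(221 + j121)/(50 + j536)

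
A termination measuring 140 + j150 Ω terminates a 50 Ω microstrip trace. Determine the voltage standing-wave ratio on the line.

VSWR ≈ 6.21

Γ = (Z_L − Z_0)/(Z_L + Z_0) = (90 + j150)/(190 + j150)
|Γ| = 175/242 = 0.723
VSWR = (1 + |Γ|)/(1 − |Γ|) = 1.72/0.277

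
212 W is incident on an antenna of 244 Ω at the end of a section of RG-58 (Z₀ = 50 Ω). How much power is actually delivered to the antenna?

P_delivered ≈ 120 W

Γ = (244 − 50)/(244 + 50) = 0.66
|Γ|² = 0.435
P_refl = |Γ|²·P_inc = 92.3 W, P_del = (1 − |Γ|²)·P_inc = 120 W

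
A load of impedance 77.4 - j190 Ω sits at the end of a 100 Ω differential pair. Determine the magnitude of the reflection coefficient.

|Γ| ≈ 0.736

Γ = (Z_L − Z_0)/(Z_L + Z_0) = (-22.6 − j190)/(177.4 − j190)
|Γ| = 191/260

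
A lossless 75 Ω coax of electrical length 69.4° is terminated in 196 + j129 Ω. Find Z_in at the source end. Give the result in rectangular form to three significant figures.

tan(βl) = tan(69.4°) = 2.66
Z_in = Z_0·(Z_L + jZ_0·tanβl)/(Z_0 + jZ_L·tanβl)
     = 75·(196 + j329)/(-268 + j521)

Z_in ≈ 25.9 − j41.5 Ω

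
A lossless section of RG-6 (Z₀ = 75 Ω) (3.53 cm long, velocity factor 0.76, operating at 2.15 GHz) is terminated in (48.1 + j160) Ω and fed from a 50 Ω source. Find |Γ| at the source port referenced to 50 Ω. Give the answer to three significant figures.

|Γ| ≈ 0.723

λ = v/f = 0.76·c / 2.15 GHz = 0.106 m
βl = 2π·l/λ = 2π × 0.333 = 120°
tan(βl) = -1.74
Z_in = Z_0·(Z_L + jZ_0·tanβl)/(Z_0 + jZ_L·tanβl) = 8.26 + j8.15 Ω
Γ_s = (Z_in − Z_s)/(Z_in + Z_s) = (-41.7 + j8.15)/(58.3 + j8.15), |Γ_s| = 0.723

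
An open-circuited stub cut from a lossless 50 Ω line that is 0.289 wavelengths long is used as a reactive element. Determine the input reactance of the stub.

βl = 2π × 0.289 = 104°
tan(βl) = -4
For an open-circuited stub, Z_in = −jZ_0·cot(βl) = −jZ_0/tan(βl)

X_in ≈ 12.5 Ω (inductive)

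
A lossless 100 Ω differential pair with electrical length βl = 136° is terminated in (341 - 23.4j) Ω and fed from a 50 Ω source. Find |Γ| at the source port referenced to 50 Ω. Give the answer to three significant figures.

tan(βl) = -0.966
Z_in = Z_0·(Z_L + jZ_0·tanβl)/(Z_0 + jZ_L·tanβl) = 57.6 + j90 Ω
Γ_s = (Z_in − Z_s)/(Z_in + Z_s) = (7.59 + j90)/(108 + j90), |Γ_s| = 0.644

|Γ| ≈ 0.644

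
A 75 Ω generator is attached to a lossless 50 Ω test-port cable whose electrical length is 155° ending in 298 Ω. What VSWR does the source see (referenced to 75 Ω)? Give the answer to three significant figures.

VSWR ≈ 4.88

tan(βl) = -0.466
Z_in = Z_0·(Z_L + jZ_0·tanβl)/(Z_0 + jZ_L·tanβl) = 41.6 + j92.3 Ω
Γ_s = (Z_in − Z_s)/(Z_in + Z_s) = (-33.4 + j92.3)/(117 + j92.3), |Γ_s| = 0.66
VSWR = (1 + |Γ_s|)/(1 − |Γ_s|)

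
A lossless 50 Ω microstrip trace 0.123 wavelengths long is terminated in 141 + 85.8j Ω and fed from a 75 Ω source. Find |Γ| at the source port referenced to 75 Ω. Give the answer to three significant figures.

|Γ| ≈ 0.58

βl = 2π × 0.123 = 44.3°
tan(βl) = 0.975
Z_in = Z_0·(Z_L + jZ_0·tanβl)/(Z_0 + jZ_L·tanβl) = 34.3 − j59.7 Ω
Γ_s = (Z_in − Z_s)/(Z_in + Z_s) = (-40.7 − j59.7)/(109 − j59.7), |Γ_s| = 0.58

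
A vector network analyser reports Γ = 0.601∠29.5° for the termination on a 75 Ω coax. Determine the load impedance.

Z_L ≈ 152 + j141 Ω

Z_L = Z_0·(1 + Γ)/(1 − Γ) = 75·(1.52 + j0.296)/(0.477 − j0.296)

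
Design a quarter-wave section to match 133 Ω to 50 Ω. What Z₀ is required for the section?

Z_qwt = √(Z_0·R_L) = √(50 × 133) = √6650

Z_qwt ≈ 81.5 Ω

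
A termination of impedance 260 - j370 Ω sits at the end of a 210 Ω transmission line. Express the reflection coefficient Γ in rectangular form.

Γ ≈ 0.448 − j0.434

Γ = (Z_L − Z_0)/(Z_L + Z_0) = (50 − j370)/(470 − j370)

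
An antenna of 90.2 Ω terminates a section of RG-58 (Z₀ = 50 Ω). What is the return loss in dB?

RL ≈ 10.9 dB

Γ = (90.2 − 50)/(90.2 + 50) = 0.287
RL = −20·log₁₀|Γ| = −20·log₁₀(0.287)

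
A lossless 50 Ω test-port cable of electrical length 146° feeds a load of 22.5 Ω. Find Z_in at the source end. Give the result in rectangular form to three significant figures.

tan(βl) = tan(146°) = -0.675
Z_in = Z_0·(Z_L + jZ_0·tanβl)/(Z_0 + jZ_L·tanβl)
     = 50·(22.5 − j33.7)/(50 − j15.2)

Z_in ≈ 30 − j24.6 Ω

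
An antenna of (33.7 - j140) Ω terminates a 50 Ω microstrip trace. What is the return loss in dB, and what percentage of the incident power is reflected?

Γ = (-16.3 − j140)/(83.7 − j140), |Γ| = 0.864
RL = −20·log₁₀(0.864) = 1.27 dB
P_refl/P_inc = |Γ|² = 0.747

RL ≈ 1.27 dB; 74.7% of incident power reflected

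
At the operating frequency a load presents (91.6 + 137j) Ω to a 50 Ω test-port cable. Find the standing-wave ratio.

Γ = (Z_L − Z_0)/(Z_L + Z_0) = (41.6 + j137)/(141.6 + j137)
|Γ| = 143/197 = 0.727
VSWR = (1 + |Γ|)/(1 − |Γ|) = 1.73/0.273

VSWR ≈ 6.32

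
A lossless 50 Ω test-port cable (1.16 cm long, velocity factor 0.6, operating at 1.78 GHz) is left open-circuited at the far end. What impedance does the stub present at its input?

λ = v/f = 0.6·c / 1.78 GHz = 0.101 m
βl = 2π·l/λ = 2π × 0.115 = 41.3°
tan(βl) = 0.878
For an open-circuited stub, Z_in = −jZ_0·cot(βl) = −jZ_0/tan(βl)

Z_in ≈ −j56.9 Ω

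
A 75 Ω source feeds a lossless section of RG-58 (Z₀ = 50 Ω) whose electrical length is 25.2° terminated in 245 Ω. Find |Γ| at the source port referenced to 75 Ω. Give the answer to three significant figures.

tan(βl) = 0.471
Z_in = Z_0·(Z_L + jZ_0·tanβl)/(Z_0 + jZ_L·tanβl) = 47.4 − j85.7 Ω
Γ_s = (Z_in − Z_s)/(Z_in + Z_s) = (-27.6 − j85.7)/(122 − j85.7), |Γ_s| = 0.603

|Γ| ≈ 0.603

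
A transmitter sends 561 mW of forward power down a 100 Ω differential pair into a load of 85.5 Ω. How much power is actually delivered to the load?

P_delivered ≈ 558 mW

Γ = (85.5 − 100)/(85.5 + 100) = -0.0782
|Γ|² = 0.00611
P_refl = |Γ|²·P_inc = 3.43 mW, P_del = (1 − |Γ|²)·P_inc = 558 mW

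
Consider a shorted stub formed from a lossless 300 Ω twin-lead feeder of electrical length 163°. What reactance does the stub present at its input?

tan(βl) = -0.306
For a shorted stub, Z_in = jZ_0·tan(βl)

X_in ≈ -91.7 Ω (capacitive)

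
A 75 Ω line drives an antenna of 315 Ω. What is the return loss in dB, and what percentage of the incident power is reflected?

RL ≈ 4.22 dB; 37.9% of incident power reflected

Γ = (315 − 75)/(315 + 75) = 0.615
RL = −20·log₁₀(0.615) = 4.22 dB
P_refl/P_inc = |Γ|² = 0.379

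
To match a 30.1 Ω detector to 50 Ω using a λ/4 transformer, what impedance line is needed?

Z_qwt = √(Z_0·R_L) = √(50 × 30.1) = √1505

Z_qwt ≈ 38.8 Ω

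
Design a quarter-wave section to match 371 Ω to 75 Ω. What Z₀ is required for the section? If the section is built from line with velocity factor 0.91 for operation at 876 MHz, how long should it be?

Z_qwt ≈ 167 Ω; length ≈ 7.79 cm

Z_qwt = √(Z_0·R_L) = √(75 × 371) = √27820
λ = 0.91·c/f = 0.312 m, so l = λ/4 = 0.0779 m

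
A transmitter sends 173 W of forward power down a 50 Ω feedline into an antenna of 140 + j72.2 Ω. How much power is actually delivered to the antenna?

|Γ| = |(90 + j72.2)/(190 + j72.2)| = 0.568
|Γ|² = 0.322
P_refl = |Γ|²·P_inc = 55.7 W, P_del = (1 − |Γ|²)·P_inc = 117 W

P_delivered ≈ 117 W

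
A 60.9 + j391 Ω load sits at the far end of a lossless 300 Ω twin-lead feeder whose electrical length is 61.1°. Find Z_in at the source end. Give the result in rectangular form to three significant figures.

tan(βl) = tan(61.1°) = 1.81
Z_in = Z_0·(Z_L + jZ_0·tanβl)/(Z_0 + jZ_L·tanβl)
     = 300·(60.9 + j934)/(-408 + j110)

Z_in ≈ 131 − j651 Ω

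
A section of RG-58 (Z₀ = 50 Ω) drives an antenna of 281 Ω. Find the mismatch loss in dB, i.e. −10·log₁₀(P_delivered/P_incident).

mismatch loss ≈ 2.9 dB

Γ = (281 − 50)/(281 + 50) = 0.698
|Γ|² = 0.487, so P_del/P_inc = 1 − |Γ|² = 0.513
ML = −10·log₁₀(1 − |Γ|²)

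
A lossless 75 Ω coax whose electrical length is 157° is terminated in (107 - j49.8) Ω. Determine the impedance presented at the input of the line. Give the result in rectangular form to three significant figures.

tan(βl) = tan(157°) = -0.424
Z_in = Z_0·(Z_L + jZ_0·tanβl)/(Z_0 + jZ_L·tanβl)
     = 75·(107 − j81.6)/(53.9 − j45.4)

Z_in ≈ 143 + j6.99 Ω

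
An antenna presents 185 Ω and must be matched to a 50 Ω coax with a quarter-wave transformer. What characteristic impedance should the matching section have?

Z_qwt ≈ 96.2 Ω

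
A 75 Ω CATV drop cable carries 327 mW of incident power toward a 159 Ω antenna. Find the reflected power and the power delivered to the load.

Γ = (159 − 75)/(159 + 75) = 0.359
|Γ|² = 0.129
P_refl = |Γ|²·P_inc = 42.1 mW, P_del = (1 − |Γ|²)·P_inc = 285 mW

P_reflected ≈ 42.1 mW; P_delivered ≈ 285 mW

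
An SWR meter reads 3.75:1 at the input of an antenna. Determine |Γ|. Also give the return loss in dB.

|Γ| = (S − 1)/(S + 1) = (3.75 − 1)/(3.75 + 1) = 2.75/4.75
RL = −20·log₁₀|Γ| = −20·log₁₀(0.579)

|Γ| ≈ 0.579; return loss ≈ 4.75 dB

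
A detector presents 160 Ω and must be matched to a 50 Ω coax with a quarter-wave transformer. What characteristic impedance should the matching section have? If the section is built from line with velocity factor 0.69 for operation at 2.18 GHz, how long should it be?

Z_qwt ≈ 89.4 Ω; length ≈ 2.37 cm

Z_qwt = √(Z_0·R_L) = √(50 × 160) = √8000
λ = 0.69·c/f = 0.095 m, so l = λ/4 = 0.0237 m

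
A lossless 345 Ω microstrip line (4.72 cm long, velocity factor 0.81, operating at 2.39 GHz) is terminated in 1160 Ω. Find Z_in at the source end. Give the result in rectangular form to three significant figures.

λ = v/f = 0.81·c / 2.39 GHz = 0.102 m
βl = 2π·l/λ = 2π × 0.464 = 167°
tan(βl) = tan(167°) = -0.229
Z_in = Z_0·(Z_L + jZ_0·tanβl)/(Z_0 + jZ_L·tanβl)
     = 345·(1160 − j78.9)/(345 − j265)

Z_in ≈ 767 + j511 Ω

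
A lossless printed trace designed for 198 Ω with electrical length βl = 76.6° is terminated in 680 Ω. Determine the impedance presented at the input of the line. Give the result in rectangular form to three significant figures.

Z_in ≈ 60.6 − j43 Ω

tan(βl) = tan(76.6°) = 4.2
Z_in = Z_0·(Z_L + jZ_0·tanβl)/(Z_0 + jZ_L·tanβl)
     = 198·(680 + j831)/(198 + j2850)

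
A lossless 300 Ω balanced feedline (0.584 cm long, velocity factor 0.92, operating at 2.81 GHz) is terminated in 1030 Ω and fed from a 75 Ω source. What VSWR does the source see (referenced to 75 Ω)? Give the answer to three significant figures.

λ = v/f = 0.92·c / 2.81 GHz = 0.0982 m
βl = 2π·l/λ = 2π × 0.0595 = 21.4°
tan(βl) = 0.392
Z_in = Z_0·(Z_L + jZ_0·tanβl)/(Z_0 + jZ_L·tanβl) = 423 − j451 Ω
Γ_s = (Z_in − Z_s)/(Z_in + Z_s) = (348 − j451)/(498 − j451), |Γ_s| = 0.848
VSWR = (1 + |Γ_s|)/(1 − |Γ_s|)

VSWR ≈ 12.2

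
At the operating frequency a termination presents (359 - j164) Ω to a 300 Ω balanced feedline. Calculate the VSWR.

VSWR ≈ 1.69

Γ = (Z_L − Z_0)/(Z_L + Z_0) = (59 − j164)/(659 − j164)
|Γ| = 174/679 = 0.257
VSWR = (1 + |Γ|)/(1 − |Γ|) = 1.26/0.743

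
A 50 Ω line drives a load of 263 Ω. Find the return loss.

RL ≈ 3.34 dB

Γ = (263 − 50)/(263 + 50) = 0.681
RL = −20·log₁₀|Γ| = −20·log₁₀(0.681)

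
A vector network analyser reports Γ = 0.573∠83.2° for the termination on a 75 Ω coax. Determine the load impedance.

Z_L ≈ 42.2 + j71.6 Ω

Z_L = Z_0·(1 + Γ)/(1 − Γ) = 75·(1.07 + j0.569)/(0.932 − j0.569)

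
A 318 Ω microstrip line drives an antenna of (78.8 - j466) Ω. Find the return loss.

RL ≈ 1.35 dB

Γ = (-239.2 − j466)/(396.8 − j466), |Γ| = 0.856
RL = −20·log₁₀|Γ| = −20·log₁₀(0.856)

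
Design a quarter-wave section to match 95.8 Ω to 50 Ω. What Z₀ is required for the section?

Z_qwt ≈ 69.2 Ω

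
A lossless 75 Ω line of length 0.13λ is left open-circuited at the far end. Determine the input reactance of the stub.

X_in ≈ -70.4 Ω (capacitive)

βl = 2π × 0.13 = 46.8°
tan(βl) = 1.06
For an open-circuited stub, Z_in = −jZ_0·cot(βl) = −jZ_0/tan(βl)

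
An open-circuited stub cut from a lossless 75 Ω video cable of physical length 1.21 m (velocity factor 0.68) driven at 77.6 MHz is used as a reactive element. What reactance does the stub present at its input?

X_in ≈ 294 Ω (inductive)

λ = v/f = 0.68·c / 77.6 MHz = 2.63 m
βl = 2π·l/λ = 2π × 0.46 = 166°
tan(βl) = -0.255
For an open-circuited stub, Z_in = −jZ_0·cot(βl) = −jZ_0/tan(βl)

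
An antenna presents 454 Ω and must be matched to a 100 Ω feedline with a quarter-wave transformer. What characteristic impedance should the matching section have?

Z_qwt ≈ 213 Ω

Z_qwt = √(Z_0·R_L) = √(100 × 454) = √45400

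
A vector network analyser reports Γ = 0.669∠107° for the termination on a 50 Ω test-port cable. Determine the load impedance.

Z_L = Z_0·(1 + Γ)/(1 − Γ) = 50·(0.804 + j0.64)/(1.2 − j0.64)

Z_L ≈ 15 + j34.8 Ω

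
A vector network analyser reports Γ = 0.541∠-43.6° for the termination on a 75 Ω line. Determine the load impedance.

Z_L ≈ 104 − j110 Ω

Z_L = Z_0·(1 + Γ)/(1 − Γ) = 75·(1.39 − j0.373)/(0.608 + j0.373)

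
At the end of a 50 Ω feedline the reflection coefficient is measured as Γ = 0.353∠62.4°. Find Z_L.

Z_L ≈ 54.9 + j39.2 Ω

Z_L = Z_0·(1 + Γ)/(1 − Γ) = 50·(1.16 + j0.313)/(0.836 − j0.313)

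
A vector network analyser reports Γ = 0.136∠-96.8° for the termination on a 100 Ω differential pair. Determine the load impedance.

Z_L ≈ 93.4 − j25.7 Ω

Z_L = Z_0·(1 + Γ)/(1 − Γ) = 100·(0.984 − j0.135)/(1.02 + j0.135)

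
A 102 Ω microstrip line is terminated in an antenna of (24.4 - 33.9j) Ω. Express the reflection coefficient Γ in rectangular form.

Γ = (Z_L − Z_0)/(Z_L + Z_0) = (-77.6 − j33.9)/(126.4 − j33.9)

Γ ≈ -0.506 − j0.404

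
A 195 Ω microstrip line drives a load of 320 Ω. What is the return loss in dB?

Γ = (320 − 195)/(320 + 195) = 0.243
RL = −20·log₁₀|Γ| = −20·log₁₀(0.243)

RL ≈ 12.3 dB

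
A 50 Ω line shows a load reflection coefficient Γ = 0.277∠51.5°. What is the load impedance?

Z_L ≈ 63.1 + j29.6 Ω

Z_L = Z_0·(1 + Γ)/(1 − Γ) = 50·(1.17 + j0.217)/(0.828 − j0.217)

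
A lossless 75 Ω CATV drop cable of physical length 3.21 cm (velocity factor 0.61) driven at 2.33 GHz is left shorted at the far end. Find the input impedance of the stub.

λ = v/f = 0.61·c / 2.33 GHz = 0.0785 m
βl = 2π·l/λ = 2π × 0.409 = 147°
tan(βl) = -0.646
For a shorted stub, Z_in = jZ_0·tan(βl)

Z_in ≈ −j48.5 Ω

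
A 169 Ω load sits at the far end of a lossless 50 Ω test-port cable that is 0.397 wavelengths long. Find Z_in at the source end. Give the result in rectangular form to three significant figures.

βl = 2π × 0.397 = 143°
tan(βl) = tan(143°) = -0.756
Z_in = Z_0·(Z_L + jZ_0·tanβl)/(Z_0 + jZ_L·tanβl)
     = 50·(169 − j37.8)/(50 − j128)

Z_in ≈ 35.3 + j52.3 Ω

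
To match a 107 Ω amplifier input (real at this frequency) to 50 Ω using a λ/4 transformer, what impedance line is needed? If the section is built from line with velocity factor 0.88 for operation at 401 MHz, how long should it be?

Z_qwt ≈ 73.1 Ω; length ≈ 16.5 cm

Z_qwt = √(Z_0·R_L) = √(50 × 107) = √5350
λ = 0.88·c/f = 0.658 m, so l = λ/4 = 0.165 m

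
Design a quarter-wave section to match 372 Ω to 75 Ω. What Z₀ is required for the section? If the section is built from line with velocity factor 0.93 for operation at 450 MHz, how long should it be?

Z_qwt ≈ 167 Ω; length ≈ 15.5 cm

Z_qwt = √(Z_0·R_L) = √(75 × 372) = √27900
λ = 0.93·c/f = 0.62 m, so l = λ/4 = 0.155 m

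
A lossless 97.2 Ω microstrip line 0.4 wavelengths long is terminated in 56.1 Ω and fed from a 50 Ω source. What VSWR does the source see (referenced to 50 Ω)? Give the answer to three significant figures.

βl = 2π × 0.4 = 144°
tan(βl) = -0.727
Z_in = Z_0·(Z_L + jZ_0·tanβl)/(Z_0 + jZ_L·tanβl) = 72.9 − j40.1 Ω
Γ_s = (Z_in − Z_s)/(Z_in + Z_s) = (22.9 − j40.1)/(123 − j40.1), |Γ_s| = 0.357
VSWR = (1 + |Γ_s|)/(1 − |Γ_s|)

VSWR ≈ 2.11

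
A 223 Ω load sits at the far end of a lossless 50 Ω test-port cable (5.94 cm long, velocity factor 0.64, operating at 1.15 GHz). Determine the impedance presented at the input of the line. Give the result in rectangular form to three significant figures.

Z_in ≈ 17.6 + j36.1 Ω

λ = v/f = 0.64·c / 1.15 GHz = 0.167 m
βl = 2π·l/λ = 2π × 0.356 = 128°
tan(βl) = tan(128°) = -1.28
Z_in = Z_0·(Z_L + jZ_0·tanβl)/(Z_0 + jZ_L·tanβl)
     = 50·(223 − j63.8)/(50 − j285)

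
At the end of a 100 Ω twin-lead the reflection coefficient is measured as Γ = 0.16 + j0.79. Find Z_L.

Z_L ≈ 26.3 + j119 Ω

Z_L = Z_0·(1 + Γ)/(1 − Γ) = 100·(1.16 + j0.79)/(0.84 − j0.79)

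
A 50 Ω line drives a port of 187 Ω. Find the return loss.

RL ≈ 4.76 dB

Γ = (187 − 50)/(187 + 50) = 0.578
RL = −20·log₁₀|Γ| = −20·log₁₀(0.578)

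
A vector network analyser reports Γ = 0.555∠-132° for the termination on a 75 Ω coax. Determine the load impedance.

Z_L = Z_0·(1 + Γ)/(1 − Γ) = 75·(0.629 − j0.412)/(1.37 + j0.412)

Z_L ≈ 25.3 − j30.2 Ω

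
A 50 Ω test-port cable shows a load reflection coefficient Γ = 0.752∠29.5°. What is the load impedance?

Z_L ≈ 84.7 + j144 Ω

Z_L = Z_0·(1 + Γ)/(1 − Γ) = 50·(1.65 + j0.37)/(0.345 − j0.37)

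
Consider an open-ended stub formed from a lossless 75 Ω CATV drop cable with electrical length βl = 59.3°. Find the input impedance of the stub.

tan(βl) = 1.68
For an open-ended stub, Z_in = −jZ_0·cot(βl) = −jZ_0/tan(βl)

Z_in ≈ −j44.5 Ω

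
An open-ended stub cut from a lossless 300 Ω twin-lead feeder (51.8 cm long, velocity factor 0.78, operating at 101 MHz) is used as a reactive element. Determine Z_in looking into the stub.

λ = v/f = 0.78·c / 101 MHz = 2.32 m
βl = 2π·l/λ = 2π × 0.224 = 80.5°
tan(βl) = 5.97
For an open-ended stub, Z_in = −jZ_0·cot(βl) = −jZ_0/tan(βl)

Z_in ≈ −j50.3 Ω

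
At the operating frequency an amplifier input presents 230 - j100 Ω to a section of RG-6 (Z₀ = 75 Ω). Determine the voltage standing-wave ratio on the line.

VSWR ≈ 3.7

Γ = (Z_L − Z_0)/(Z_L + Z_0) = (155 − j100)/(305 − j100)
|Γ| = 184/321 = 0.575
VSWR = (1 + |Γ|)/(1 − |Γ|) = 1.57/0.425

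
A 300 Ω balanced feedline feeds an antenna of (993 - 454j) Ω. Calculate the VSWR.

VSWR ≈ 4.06

Γ = (Z_L − Z_0)/(Z_L + Z_0) = (693 − j454)/(1293 − j454)
|Γ| = 828/1370 = 0.605
VSWR = (1 + |Γ|)/(1 − |Γ|) = 1.6/0.395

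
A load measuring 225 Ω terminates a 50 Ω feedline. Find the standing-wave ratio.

Γ = (225 − 50)/(225 + 50) = 0.636
VSWR = (1 + 0.636)/(1 − 0.636)

VSWR ≈ 4.5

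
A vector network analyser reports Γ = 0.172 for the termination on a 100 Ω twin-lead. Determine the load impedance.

Z_L = Z_0·(1 + Γ)/(1 − Γ) = 100·(1.17)/(0.828)

Z_L ≈ 142 Ω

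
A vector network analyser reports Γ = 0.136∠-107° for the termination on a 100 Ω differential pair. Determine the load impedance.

Z_L = Z_0·(1 + Γ)/(1 − Γ) = 100·(0.96 − j0.13)/(1.04 + j0.13)

Z_L ≈ 89.4 − j23.7 Ω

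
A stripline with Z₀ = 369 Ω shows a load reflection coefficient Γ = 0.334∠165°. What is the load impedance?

Z_L = Z_0·(1 + Γ)/(1 − Γ) = 369·(0.677 + j0.0864)/(1.32 − j0.0864)

Z_L ≈ 187 + j36.3 Ω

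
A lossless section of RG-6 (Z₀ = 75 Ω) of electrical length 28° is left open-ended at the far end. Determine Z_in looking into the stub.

Z_in ≈ −j141 Ω

tan(βl) = 0.532
For an open-ended stub, Z_in = −jZ_0·cot(βl) = −jZ_0/tan(βl)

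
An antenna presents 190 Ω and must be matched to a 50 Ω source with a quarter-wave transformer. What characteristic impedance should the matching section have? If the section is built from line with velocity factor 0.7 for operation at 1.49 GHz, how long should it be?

Z_qwt = √(Z_0·R_L) = √(50 × 190) = √9500
λ = 0.7·c/f = 0.141 m, so l = λ/4 = 0.0352 m

Z_qwt ≈ 97.5 Ω; length ≈ 3.52 cm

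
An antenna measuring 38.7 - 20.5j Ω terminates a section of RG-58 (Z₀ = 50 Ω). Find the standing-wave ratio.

Γ = (Z_L − Z_0)/(Z_L + Z_0) = (-11.3 − j20.5)/(88.7 − j20.5)
|Γ| = 23.4/91 = 0.257
VSWR = (1 + |Γ|)/(1 − |Γ|) = 1.26/0.743

VSWR ≈ 1.69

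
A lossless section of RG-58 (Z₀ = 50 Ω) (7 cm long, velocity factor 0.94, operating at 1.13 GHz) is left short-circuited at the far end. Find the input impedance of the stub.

Z_in ≈ −j258 Ω

λ = v/f = 0.94·c / 1.13 GHz = 0.25 m
βl = 2π·l/λ = 2π × 0.28 = 101°
tan(βl) = -5.15
For a short-circuited stub, Z_in = jZ_0·tan(βl)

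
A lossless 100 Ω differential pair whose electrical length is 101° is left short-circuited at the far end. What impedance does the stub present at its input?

tan(βl) = -5.14
For a short-circuited stub, Z_in = jZ_0·tan(βl)

Z_in ≈ −j514 Ω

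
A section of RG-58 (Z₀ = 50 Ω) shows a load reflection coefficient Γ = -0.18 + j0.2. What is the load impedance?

Z_L = Z_0·(1 + Γ)/(1 − Γ) = 50·(0.82 + j0.2)/(1.18 − j0.2)

Z_L ≈ 32.4 + j14 Ω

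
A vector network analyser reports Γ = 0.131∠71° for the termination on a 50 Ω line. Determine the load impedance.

Z_L = Z_0·(1 + Γ)/(1 − Γ) = 50·(1.04 + j0.124)/(0.957 − j0.124)

Z_L ≈ 52.7 + j13.3 Ω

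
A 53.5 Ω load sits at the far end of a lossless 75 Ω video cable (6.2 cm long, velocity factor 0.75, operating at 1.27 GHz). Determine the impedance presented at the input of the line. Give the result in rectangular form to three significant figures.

Z_in ≈ 78.9 − j25.8 Ω

λ = v/f = 0.75·c / 1.27 GHz = 0.177 m
βl = 2π·l/λ = 2π × 0.35 = 126°
tan(βl) = tan(126°) = -1.38
Z_in = Z_0·(Z_L + jZ_0·tanβl)/(Z_0 + jZ_L·tanβl)
     = 75·(53.5 − j103)/(75 − j73.7)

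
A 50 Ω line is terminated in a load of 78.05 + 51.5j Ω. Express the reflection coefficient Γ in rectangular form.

Γ ≈ 0.328 + j0.27

Γ = (Z_L − Z_0)/(Z_L + Z_0) = (28.05 + j51.5)/(128.1 + j51.5)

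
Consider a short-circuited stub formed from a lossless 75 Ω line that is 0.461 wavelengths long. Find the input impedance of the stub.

Z_in ≈ −j18.8 Ω

βl = 2π × 0.461 = 166°
tan(βl) = -0.25
For a short-circuited stub, Z_in = jZ_0·tan(βl)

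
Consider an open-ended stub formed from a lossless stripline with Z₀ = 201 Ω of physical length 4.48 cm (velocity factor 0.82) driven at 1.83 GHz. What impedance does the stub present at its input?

λ = v/f = 0.82·c / 1.83 GHz = 0.134 m
βl = 2π·l/λ = 2π × 0.333 = 120°
tan(βl) = -1.73
For an open-ended stub, Z_in = −jZ_0·cot(βl) = −jZ_0/tan(βl)

Z_in ≈ +j116 Ω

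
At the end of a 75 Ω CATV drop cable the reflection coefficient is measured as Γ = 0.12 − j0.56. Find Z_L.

Z_L = Z_0·(1 + Γ)/(1 − Γ) = 75·(1.12 − j0.56)/(0.88 + j0.56)

Z_L ≈ 46.3 − j77.2 Ω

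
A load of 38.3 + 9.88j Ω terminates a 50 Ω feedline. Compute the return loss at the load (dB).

RL ≈ 15.3 dB

Γ = (-11.7 + j9.88)/(88.3 + j9.88), |Γ| = 0.172
RL = −20·log₁₀|Γ| = −20·log₁₀(0.172)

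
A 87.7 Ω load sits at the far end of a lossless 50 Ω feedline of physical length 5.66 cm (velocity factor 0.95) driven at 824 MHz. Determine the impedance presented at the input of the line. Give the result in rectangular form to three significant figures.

Z_in ≈ 34.8 − j18.2 Ω

λ = v/f = 0.95·c / 824 MHz = 0.346 m
βl = 2π·l/λ = 2π × 0.164 = 58.9°
tan(βl) = tan(58.9°) = 1.66
Z_in = Z_0·(Z_L + jZ_0·tanβl)/(Z_0 + jZ_L·tanβl)
     = 50·(87.7 + j82.9)/(50 + j145)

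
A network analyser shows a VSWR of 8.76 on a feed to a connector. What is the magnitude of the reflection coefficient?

|Γ| = (S − 1)/(S + 1) = (8.76 − 1)/(8.76 + 1) = 7.76/9.76

|Γ| ≈ 0.795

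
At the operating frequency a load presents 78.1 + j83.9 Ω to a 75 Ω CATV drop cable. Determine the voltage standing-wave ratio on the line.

Γ = (Z_L − Z_0)/(Z_L + Z_0) = (3.1 + j83.9)/(153.1 + j83.9)
|Γ| = 84/175 = 0.481
VSWR = (1 + |Γ|)/(1 − |Γ|) = 1.48/0.519

VSWR ≈ 2.85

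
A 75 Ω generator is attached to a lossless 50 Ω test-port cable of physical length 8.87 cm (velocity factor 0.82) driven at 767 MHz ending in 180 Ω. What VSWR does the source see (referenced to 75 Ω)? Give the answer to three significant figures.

λ = v/f = 0.82·c / 767 MHz = 0.321 m
βl = 2π·l/λ = 2π × 0.277 = 99.6°
tan(βl) = -5.94
Z_in = Z_0·(Z_L + jZ_0·tanβl)/(Z_0 + jZ_L·tanβl) = 14.3 + j7.75 Ω
Γ_s = (Z_in − Z_s)/(Z_in + Z_s) = (-60.7 + j7.75)/(89.3 + j7.75), |Γ_s| = 0.684
VSWR = (1 + |Γ_s|)/(1 − |Γ_s|)

VSWR ≈ 5.32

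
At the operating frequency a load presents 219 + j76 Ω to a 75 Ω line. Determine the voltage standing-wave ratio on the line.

Γ = (Z_L − Z_0)/(Z_L + Z_0) = (144 + j76)/(294 + j76)
|Γ| = 163/304 = 0.536
VSWR = (1 + |Γ|)/(1 − |Γ|) = 1.54/0.464

VSWR ≈ 3.31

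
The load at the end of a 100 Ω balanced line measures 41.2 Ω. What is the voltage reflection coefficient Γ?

Γ = (Z_L − Z_0)/(Z_L + Z_0) = (41.2 − 100)/(41.2 + 100) = -58.8/141.2

Γ = -0.416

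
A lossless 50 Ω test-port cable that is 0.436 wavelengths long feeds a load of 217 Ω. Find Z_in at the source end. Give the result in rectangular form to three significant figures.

Z_in ≈ 58.1 + j86.1 Ω

βl = 2π × 0.436 = 157°
tan(βl) = tan(157°) = -0.425
Z_in = Z_0·(Z_L + jZ_0·tanβl)/(Z_0 + jZ_L·tanβl)
     = 50·(217 − j21.3)/(50 − j92.3)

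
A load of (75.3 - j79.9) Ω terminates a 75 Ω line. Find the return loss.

Γ = (0.3 − j79.9)/(150.3 − j79.9), |Γ| = 0.469
RL = −20·log₁₀|Γ| = −20·log₁₀(0.469)

RL ≈ 6.57 dB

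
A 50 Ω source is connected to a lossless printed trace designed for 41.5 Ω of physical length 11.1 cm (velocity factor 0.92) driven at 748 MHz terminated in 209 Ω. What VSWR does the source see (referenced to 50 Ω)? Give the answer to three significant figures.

VSWR ≈ 5.88

λ = v/f = 0.92·c / 748 MHz = 0.369 m
βl = 2π·l/λ = 2π × 0.301 = 108°
tan(βl) = -3.02
Z_in = Z_0·(Z_L + jZ_0·tanβl)/(Z_0 + jZ_L·tanβl) = 9.1 + j13.1 Ω
Γ_s = (Z_in − Z_s)/(Z_in + Z_s) = (-40.9 + j13.1)/(59.1 + j13.1), |Γ_s| = 0.709
VSWR = (1 + |Γ_s|)/(1 − |Γ_s|)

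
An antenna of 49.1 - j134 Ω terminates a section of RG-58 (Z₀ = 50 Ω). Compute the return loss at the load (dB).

Γ = (-0.9 − j134)/(99.1 − j134), |Γ| = 0.804
RL = −20·log₁₀|Γ| = −20·log₁₀(0.804)

RL ≈ 1.89 dB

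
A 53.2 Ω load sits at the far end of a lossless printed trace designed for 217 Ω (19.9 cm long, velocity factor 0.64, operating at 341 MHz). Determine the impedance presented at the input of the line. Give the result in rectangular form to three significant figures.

λ = v/f = 0.64·c / 341 MHz = 0.563 m
βl = 2π·l/λ = 2π × 0.353 = 127°
tan(βl) = tan(127°) = -1.32
Z_in = Z_0·(Z_L + jZ_0·tanβl)/(Z_0 + jZ_L·tanβl)
     = 217·(53.2 − j286)/(217 − j70)

Z_in ≈ 132 − j243 Ω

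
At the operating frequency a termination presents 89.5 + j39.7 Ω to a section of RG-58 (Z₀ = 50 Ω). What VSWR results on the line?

VSWR ≈ 2.26

Γ = (Z_L − Z_0)/(Z_L + Z_0) = (39.5 + j39.7)/(139.5 + j39.7)
|Γ| = 56/145 = 0.386
VSWR = (1 + |Γ|)/(1 − |Γ|) = 1.39/0.614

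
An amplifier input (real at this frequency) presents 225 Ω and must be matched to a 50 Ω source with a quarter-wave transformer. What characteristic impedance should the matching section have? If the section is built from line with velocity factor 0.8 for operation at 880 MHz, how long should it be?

Z_qwt ≈ 106 Ω; length ≈ 6.82 cm

Z_qwt = √(Z_0·R_L) = √(50 × 225) = √11250
λ = 0.8·c/f = 0.273 m, so l = λ/4 = 0.0682 m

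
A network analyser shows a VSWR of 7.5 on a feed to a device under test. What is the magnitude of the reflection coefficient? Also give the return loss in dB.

|Γ| ≈ 0.765; return loss ≈ 2.33 dB

|Γ| = (S − 1)/(S + 1) = (7.5 − 1)/(7.5 + 1) = 6.5/8.5
RL = −20·log₁₀|Γ| = −20·log₁₀(0.765)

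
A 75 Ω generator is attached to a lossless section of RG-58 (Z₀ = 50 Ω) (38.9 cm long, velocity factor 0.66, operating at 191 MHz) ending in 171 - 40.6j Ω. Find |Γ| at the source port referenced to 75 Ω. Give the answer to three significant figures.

λ = v/f = 0.66·c / 191 MHz = 1.04 m
βl = 2π·l/λ = 2π × 0.375 = 135°
tan(βl) = -0.997
Z_in = Z_0·(Z_L + jZ_0·tanβl)/(Z_0 + jZ_L·tanβl) = 29.2 + j48.5 Ω
Γ_s = (Z_in − Z_s)/(Z_in + Z_s) = (-45.8 + j48.5)/(104 + j48.5), |Γ_s| = 0.58

|Γ| ≈ 0.58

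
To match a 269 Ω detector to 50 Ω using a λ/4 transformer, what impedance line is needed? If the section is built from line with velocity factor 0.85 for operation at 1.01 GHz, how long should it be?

Z_qwt ≈ 116 Ω; length ≈ 6.31 cm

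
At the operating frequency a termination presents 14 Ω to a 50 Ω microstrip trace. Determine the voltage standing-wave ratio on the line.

For a purely resistive load, VSWR = R_L/Z_0 or Z_0/R_L (whichever > 1) = 50/14

VSWR ≈ 3.57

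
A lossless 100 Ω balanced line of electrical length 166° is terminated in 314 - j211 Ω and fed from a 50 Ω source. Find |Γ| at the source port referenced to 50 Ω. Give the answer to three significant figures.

tan(βl) = -0.249
Z_in = Z_0·(Z_L + jZ_0·tanβl)/(Z_0 + jZ_L·tanβl) = 398 + j160 Ω
Γ_s = (Z_in − Z_s)/(Z_in + Z_s) = (348 + j160)/(448 + j160), |Γ_s| = 0.805

|Γ| ≈ 0.805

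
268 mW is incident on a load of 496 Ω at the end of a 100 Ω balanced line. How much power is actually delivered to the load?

P_delivered ≈ 150 mW

Γ = (496 − 100)/(496 + 100) = 0.664
|Γ|² = 0.441
P_refl = |Γ|²·P_inc = 118 mW, P_del = (1 − |Γ|²)·P_inc = 150 mW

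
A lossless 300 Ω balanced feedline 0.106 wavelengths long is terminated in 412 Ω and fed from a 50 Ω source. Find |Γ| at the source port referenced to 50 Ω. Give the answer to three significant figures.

βl = 2π × 0.106 = 38.2°
tan(βl) = 0.786
Z_in = Z_0·(Z_L + jZ_0·tanβl)/(Z_0 + jZ_L·tanβl) = 308 − j96.5 Ω
Γ_s = (Z_in − Z_s)/(Z_in + Z_s) = (258 − j96.5)/(358 − j96.5), |Γ_s| = 0.743

|Γ| ≈ 0.743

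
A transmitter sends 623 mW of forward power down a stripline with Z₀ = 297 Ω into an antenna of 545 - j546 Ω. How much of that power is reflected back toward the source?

P_reflected ≈ 222 mW

|Γ| = |(248 − j546)/(842 − j546)| = 0.598
|Γ|² = 0.357
P_refl = |Γ|²·P_inc = 222 mW, P_del = (1 − |Γ|²)·P_inc = 401 mW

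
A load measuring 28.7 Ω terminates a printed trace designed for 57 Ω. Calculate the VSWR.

VSWR ≈ 1.99

Γ = (28.7 − 57)/(28.7 + 57) = -0.33
VSWR = (1 + 0.33)/(1 − 0.33)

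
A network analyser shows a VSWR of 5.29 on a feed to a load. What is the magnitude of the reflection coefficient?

|Γ| ≈ 0.682

|Γ| = (S − 1)/(S + 1) = (5.29 − 1)/(5.29 + 1) = 4.29/6.29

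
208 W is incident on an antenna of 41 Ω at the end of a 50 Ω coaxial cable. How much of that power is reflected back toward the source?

P_reflected ≈ 2.03 W

Γ = (41 − 50)/(41 + 50) = -0.0989
|Γ|² = 0.00978
P_refl = |Γ|²·P_inc = 2.03 W, P_del = (1 − |Γ|²)·P_inc = 206 W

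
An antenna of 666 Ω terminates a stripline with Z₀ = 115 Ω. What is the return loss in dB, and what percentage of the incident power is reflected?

Γ = (666 − 115)/(666 + 115) = 0.706
RL = −20·log₁₀(0.706) = 3.03 dB
P_refl/P_inc = |Γ|² = 0.498

RL ≈ 3.03 dB; 49.8% of incident power reflected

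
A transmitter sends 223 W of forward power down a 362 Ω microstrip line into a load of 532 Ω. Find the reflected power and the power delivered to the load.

Γ = (532 − 362)/(532 + 362) = 0.19
|Γ|² = 0.0362
P_refl = |Γ|²·P_inc = 8.06 W, P_del = (1 − |Γ|²)·P_inc = 215 W

P_reflected ≈ 8.06 W; P_delivered ≈ 215 W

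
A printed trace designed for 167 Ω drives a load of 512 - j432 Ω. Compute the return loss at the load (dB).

RL ≈ 3.26 dB

Γ = (345 − j432)/(679 − j432), |Γ| = 0.687
RL = −20·log₁₀|Γ| = −20·log₁₀(0.687)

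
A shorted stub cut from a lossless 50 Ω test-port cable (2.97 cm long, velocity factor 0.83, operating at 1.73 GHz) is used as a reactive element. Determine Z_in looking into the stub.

Z_in ≈ +j178 Ω

λ = v/f = 0.83·c / 1.73 GHz = 0.144 m
βl = 2π·l/λ = 2π × 0.206 = 74.3°
tan(βl) = 3.55
For a shorted stub, Z_in = jZ_0·tan(βl)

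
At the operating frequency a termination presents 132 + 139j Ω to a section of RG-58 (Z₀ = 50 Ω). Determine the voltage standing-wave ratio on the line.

VSWR ≈ 5.77

Γ = (Z_L − Z_0)/(Z_L + Z_0) = (82 + j139)/(182 + j139)
|Γ| = 161/229 = 0.705
VSWR = (1 + |Γ|)/(1 − |Γ|) = 1.7/0.295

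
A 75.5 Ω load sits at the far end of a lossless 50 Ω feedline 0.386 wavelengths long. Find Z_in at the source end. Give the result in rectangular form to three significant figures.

βl = 2π × 0.386 = 139°
tan(βl) = tan(139°) = -0.871
Z_in = Z_0·(Z_L + jZ_0·tanβl)/(Z_0 + jZ_L·tanβl)
     = 50·(75.5 − j43.5)/(50 − j65.7)

Z_in ≈ 48.7 + j20.4 Ω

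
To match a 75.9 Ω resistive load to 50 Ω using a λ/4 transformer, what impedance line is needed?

Z_qwt = √(Z_0·R_L) = √(50 × 75.9) = √3795

Z_qwt ≈ 61.6 Ω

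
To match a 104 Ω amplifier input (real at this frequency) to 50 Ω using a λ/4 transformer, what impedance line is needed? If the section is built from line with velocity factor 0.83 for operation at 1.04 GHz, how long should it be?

Z_qwt = √(Z_0·R_L) = √(50 × 104) = √5200
λ = 0.83·c/f = 0.239 m, so l = λ/4 = 0.0599 m

Z_qwt ≈ 72.1 Ω; length ≈ 5.99 cm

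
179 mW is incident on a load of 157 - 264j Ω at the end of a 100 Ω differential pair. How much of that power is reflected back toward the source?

P_reflected ≈ 96.2 mW

|Γ| = |(57 − j264)/(257 − j264)| = 0.733
|Γ|² = 0.537
P_refl = |Γ|²·P_inc = 96.2 mW, P_del = (1 − |Γ|²)·P_inc = 82.8 mW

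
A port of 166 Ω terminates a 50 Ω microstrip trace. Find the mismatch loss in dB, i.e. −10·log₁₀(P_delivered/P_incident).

mismatch loss ≈ 1.48 dB

Γ = (166 − 50)/(166 + 50) = 0.537
|Γ|² = 0.288, so P_del/P_inc = 1 − |Γ|² = 0.712
ML = −10·log₁₀(1 − |Γ|²)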